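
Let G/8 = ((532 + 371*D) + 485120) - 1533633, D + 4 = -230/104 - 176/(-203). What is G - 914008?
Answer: -3511271914/377 ≈ -9.3137e+6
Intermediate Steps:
D = -56417/10556 (D = -4 + (-230/104 - 176/(-203)) = -4 + (-230*1/104 - 176*(-1/203)) = -4 + (-115/52 + 176/203) = -4 - 14193/10556 = -56417/10556 ≈ -5.3445)
G = -3166690898/377 (G = 8*(((532 + 371*(-56417/10556)) + 485120) - 1533633) = 8*(((532 - 2990101/1508) + 485120) - 1533633) = 8*((-2187845/1508 + 485120) - 1533633) = 8*(729373115/1508 - 1533633) = 8*(-1583345449/1508) = -3166690898/377 ≈ -8.3997e+6)
G - 914008 = -3166690898/377 - 914008 = -3511271914/377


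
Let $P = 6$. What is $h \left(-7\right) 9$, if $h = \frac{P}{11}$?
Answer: $- \frac{378}{11} \approx -34.364$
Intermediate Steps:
$h = \frac{6}{11} \approx 0.54545$
$h \left(-7\right) 9 = \frac{6}{11} \left(-7\right) 9 = \left(- \frac{42}{11}\right) 9 = - \frac{378}{11}$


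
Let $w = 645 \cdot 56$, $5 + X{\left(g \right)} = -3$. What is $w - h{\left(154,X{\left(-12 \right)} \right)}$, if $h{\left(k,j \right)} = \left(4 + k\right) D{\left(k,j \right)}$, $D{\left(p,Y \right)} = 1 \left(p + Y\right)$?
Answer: $13052$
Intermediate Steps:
$X{\left(g \right)} = -8$ ($X{\left(g \right)} = -5 - 3 = -8$)
$w = 36120$
$D{\left(p,Y \right)} = Y + p$ ($D{\left(p,Y \right)} = 1 \left(Y + p\right) = Y + p$)
$h{\left(k,j \right)} = \left(4 + k\right) \left(j + k\right)$
$w - h{\left(154,X{\left(-12 \right)} \right)} = 36120 - \left(4 + 154\right) \left(-8 + 154\right) = 36120 - 158 \cdot 146 = 36120 - 23068 = 13052$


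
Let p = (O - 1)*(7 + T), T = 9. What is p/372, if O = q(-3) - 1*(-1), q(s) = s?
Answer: -4/31 ≈ -0.12903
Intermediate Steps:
O = -2 (O = -3 - 1*(-1) = -3 + 1 = -2)
p = -48 (p = (-2 - 1)*(7 + 9) = -3*16 = -48)
p/372 = -48/372 = -48*1/372 = -4/31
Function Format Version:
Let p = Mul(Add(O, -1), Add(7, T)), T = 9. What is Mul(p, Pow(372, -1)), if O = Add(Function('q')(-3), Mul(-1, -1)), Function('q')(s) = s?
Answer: Rational(-4, 31) ≈ -0.12903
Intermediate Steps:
O = -2 (O = Add(-3, Mul(-1, -1)) = Add(-3, 1) = -2)
p = -48 (p = Mul(Add(-2, -1), Add(7, 9)) = Mul(-3, 16) = -48)
Mul(p, Pow(372, -1)) = Mul(-48, Pow(372, -1)) = Mul(-48, Rational(1, 372)) = Rational(-4, 31)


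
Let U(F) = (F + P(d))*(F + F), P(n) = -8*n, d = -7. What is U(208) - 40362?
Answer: 69462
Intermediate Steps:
U(F) = 2*F*(56 + F) (U(F) = (F - 8*(-7))*(F + F) = (F + 56)*(2*F) = (56 + F)*(2*F) = 2*F*(56 + F))
U(208) - 40362 = 2*208*(56 + 208) - 40362 = 2*208*264 - 40362 = 109824 - 40362 = 69462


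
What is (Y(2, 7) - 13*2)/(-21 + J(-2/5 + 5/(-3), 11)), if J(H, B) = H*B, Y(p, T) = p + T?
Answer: 255/656 ≈ 0.38872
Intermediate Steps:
Y(p, T) = T + p
J(H, B) = B*H
(Y(2, 7) - 13*2)/(-21 + J(-2/5 + 5/(-3), 11)) = ((7 + 2) - 13*2)/(-21 + 11*(-2/5 + 5/(-3))) = (9 - 26)/(-21 + 11*(-2*⅕ + 5*(-⅓))) = -17/(-21 + 11*(-⅖ - 5/3)) = -17/(-21 + 11*(-31/15)) = -17/(-21 - 341/15) = -17/(-656/15) = -17*(-15/656) = 255/656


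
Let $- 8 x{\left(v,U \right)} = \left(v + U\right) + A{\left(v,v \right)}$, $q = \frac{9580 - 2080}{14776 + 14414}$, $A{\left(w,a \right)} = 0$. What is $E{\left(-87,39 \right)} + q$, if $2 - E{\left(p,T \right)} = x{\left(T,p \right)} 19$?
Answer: $- \frac{108726}{973} \approx -111.74$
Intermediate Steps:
$q = \frac{250}{973}$ ($q = \frac{7500}{29190} = 7500 \cdot \frac{1}{29190} = \frac{250}{973} \approx 0.25694$)
$x{\left(v,U \right)} = - \frac{U}{8} - \frac{v}{8}$ ($x{\left(v,U \right)} = - \frac{\left(v + U\right) + 0}{8} = - \frac{\left(U + v\right) + 0}{8} = - \frac{U + v}{8} = - \frac{U}{8} - \frac{v}{8}$)
$E{\left(p,T \right)} = 2 + \frac{19 T}{8} + \frac{19 p}{8}$ ($E{\left(p,T \right)} = 2 - \left(- \frac{p}{8} - \frac{T}{8}\right) 19 = 2 - \left(- \frac{T}{8} - \frac{p}{8}\right) 19 = 2 - \left(- \frac{19 T}{8} - \frac{19 p}{8}\right) = 2 + \left(\frac{19 T}{8} + \frac{19 p}{8}\right) = 2 + \frac{19 T}{8} + \frac{19 p}{8}$)
$E{\left(-87,39 \right)} + q = \left(2 + \frac{19}{8} \cdot 39 + \frac{19}{8} \left(-87\right)\right) + \frac{250}{973} = \left(2 + \frac{741}{8} - \frac{1653}{8}\right) + \frac{250}{973} = -112 + \frac{250}{973} = - \frac{108726}{973}$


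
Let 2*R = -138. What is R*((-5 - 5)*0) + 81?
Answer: 81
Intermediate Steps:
R = -69 (R = (1/2)*(-138) = -69)
R*((-5 - 5)*0) + 81 = -69*(-5 - 5)*0 + 81 = -(-690)*0 + 81 = -69*0 + 81 = 0 + 81 = 81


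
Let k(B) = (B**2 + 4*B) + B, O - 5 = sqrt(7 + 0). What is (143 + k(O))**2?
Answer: 41575 + 6000*sqrt(7) ≈ 57450.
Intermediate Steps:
O = 5 + sqrt(7) (O = 5 + sqrt(7 + 0) = 5 + sqrt(7) ≈ 7.6458)
k(B) = B**2 + 5*B
(143 + k(O))**2 = (143 + (5 + sqrt(7))*(5 + (5 + sqrt(7))))**2 = (143 + (5 + sqrt(7))*(10 + sqrt(7)))**2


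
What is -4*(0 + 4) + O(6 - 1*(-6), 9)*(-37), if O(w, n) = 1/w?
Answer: -229/12 ≈ -19.083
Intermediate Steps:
-4*(0 + 4) + O(6 - 1*(-6), 9)*(-37) = -4*(0 + 4) - 37/(6 - 1*(-6)) = -4*4 - 37/(6 + 6) = -16 - 37/12 = -229/12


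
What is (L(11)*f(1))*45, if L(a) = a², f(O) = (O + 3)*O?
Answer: 21780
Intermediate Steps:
f(O) = O*(3 + O) (f(O) = (3 + O)*O = O*(3 + O))
(L(11)*f(1))*45 = (11²*(1*(3 + 1)))*45 = (121*(1*4))*45 = (121*4)*45 = 484*45 = 21780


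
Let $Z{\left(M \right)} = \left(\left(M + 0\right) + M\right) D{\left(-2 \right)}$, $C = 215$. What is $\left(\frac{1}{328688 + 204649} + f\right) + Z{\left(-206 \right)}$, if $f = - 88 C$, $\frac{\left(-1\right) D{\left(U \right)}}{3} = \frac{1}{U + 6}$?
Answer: $- \frac{9925934906}{533337} \approx -18611.0$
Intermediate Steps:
$D{\left(U \right)} = - \frac{3}{6 + U}$ ($D{\left(U \right)} = - \frac{3}{U + 6} = - \frac{3}{6 + U}$)
$f = -18920$ ($f = \left(-88\right) 215 = -18920$)
$Z{\left(M \right)} = - \frac{3 M}{2}$ ($Z{\left(M \right)} = \left(\left(M + 0\right) + M\right) \left(- \frac{3}{6 - 2}\right) = \left(M + M\right) \left(- \frac{3}{4}\right) = 2 M \left(\left(-3\right) \frac{1}{4}\right) = 2 M \left(- \frac{3}{4}\right) = - \frac{3 M}{2}$)
$\left(\frac{1}{328688 + 204649} + f\right) + Z{\left(-206 \right)} = \left(\frac{1}{328688 + 204649} - 18920\right) - -309 = \left(\frac{1}{533337} - 18920\right) + 309 = - \frac{10090736039}{533337} + 309 = - \frac{9925934906}{533337}$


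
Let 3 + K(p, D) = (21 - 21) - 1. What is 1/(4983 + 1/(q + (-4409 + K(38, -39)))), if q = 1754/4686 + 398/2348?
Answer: 12137263811/60479982819531 ≈ 0.00020068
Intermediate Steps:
q = 1495855/2750682 (q = 1754*(1/4686) + 398*(1/2348) = 877/2343 + 199/1174 = 1495855/2750682 ≈ 0.54381)
K(p, D) = -4 (K(p, D) = -3 + ((21 - 21) - 1) = -3 + (0 - 1) = -3 - 1 = -4)
1/(4983 + 1/(q + (-4409 + K(38, -39)))) = 1/(4983 + 1/(1495855/2750682 + (-4409 - 4))) = 1/(4983 + 1/(1495855/2750682 - 4413)) = 1/(4983 + 1/(-12137263811/2750682)) = 1/(4983 - 2750682/12137263811) = 1/(60479982819531/12137263811) = 12137263811/60479982819531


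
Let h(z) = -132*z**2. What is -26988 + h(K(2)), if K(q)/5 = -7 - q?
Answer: -294288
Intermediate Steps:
K(q) = -35 - 5*q (K(q) = 5*(-7 - q) = -35 - 5*q)
-26988 + h(K(2)) = -26988 - 132*(-35 - 5*2)**2 = -26988 - 132*(-35 - 10)**2 = -26988 - 132*(-45)**2 = -26988 - 132*2025 = -26988 - 267300 = -294288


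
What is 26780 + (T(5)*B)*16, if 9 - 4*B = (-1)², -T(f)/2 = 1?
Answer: 26716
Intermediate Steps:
T(f) = -2 (T(f) = -2*1 = -2)
B = 2 (B = 9/4 - ¼*(-1)² = 9/4 - ¼*1 = 9/4 - ¼ = 2)
26780 + (T(5)*B)*16 = 26780 - 2*2*16 = 26780 - 4*16 = 26780 - 64 = 26716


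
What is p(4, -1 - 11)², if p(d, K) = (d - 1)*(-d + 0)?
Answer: 144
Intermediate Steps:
p(d, K) = -d*(-1 + d) (p(d, K) = (-1 + d)*(-d) = -d*(-1 + d))
p(4, -1 - 11)² = (4*(1 - 1*4))² = (4*(1 - 4))² = (4*(-3))² = (-12)² = 144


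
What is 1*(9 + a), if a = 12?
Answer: 21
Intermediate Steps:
1*(9 + a) = 1*(9 + 12) = 1*21 = 21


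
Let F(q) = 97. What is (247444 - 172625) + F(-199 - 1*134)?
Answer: 74916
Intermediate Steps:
(247444 - 172625) + F(-199 - 1*134) = (247444 - 172625) + 97 = 74819 + 97 = 74916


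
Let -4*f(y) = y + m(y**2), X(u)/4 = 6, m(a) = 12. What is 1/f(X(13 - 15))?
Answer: -1/9 ≈ -0.11111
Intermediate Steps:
X(u) = 24 (X(u) = 4*6 = 24)
f(y) = -3 - y/4 (f(y) = -(y + 12)/4 = -(12 + y)/4 = -3 - y/4)
1/f(X(13 - 15)) = 1/(-3 - 1/4*24) = 1/(-3 - 6) = 1/(-9) = -1/9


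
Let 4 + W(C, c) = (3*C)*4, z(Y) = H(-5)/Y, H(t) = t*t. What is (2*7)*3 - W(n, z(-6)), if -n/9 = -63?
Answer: -6758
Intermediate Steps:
n = 567 (n = -9*(-63) = 567)
H(t) = t²
z(Y) = 25/Y (z(Y) = (-5)²/Y = 25/Y)
W(C, c) = -4 + 12*C (W(C, c) = -4 + (3*C)*4 = -4 + 12*C)
(2*7)*3 - W(n, z(-6)) = (2*7)*3 - (-4 + 12*567) = 14*3 - (-4 + 6804) = 42 - 1*6800 = 42 - 6800 = -6758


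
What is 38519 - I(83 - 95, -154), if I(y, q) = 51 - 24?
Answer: 38492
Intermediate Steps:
I(y, q) = 27
38519 - I(83 - 95, -154) = 38519 - 1*27 = 38519 - 27 = 38492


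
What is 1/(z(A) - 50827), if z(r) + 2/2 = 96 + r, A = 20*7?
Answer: -1/50592 ≈ -1.9766e-5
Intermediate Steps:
A = 140
z(r) = 95 + r (z(r) = -1 + (96 + r) = 95 + r)
1/(z(A) - 50827) = 1/((95 + 140) - 50827) = 1/(235 - 50827) = 1/(-50592) = -1/50592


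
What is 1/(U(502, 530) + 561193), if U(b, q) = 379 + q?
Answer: 1/562102 ≈ 1.7790e-6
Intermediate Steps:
1/(U(502, 530) + 561193) = 1/((379 + 530) + 561193) = 1/(909 + 561193) = 1/562102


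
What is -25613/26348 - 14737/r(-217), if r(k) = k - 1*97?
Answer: 27160571/590948 ≈ 45.961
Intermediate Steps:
r(k) = -97 + k (r(k) = k - 97 = -97 + k)
-25613/26348 - 14737/r(-217) = -25613/26348 - 14737/(-97 - 217) = -25613*1/26348 - 14737/(-314) = -3659/3764 - 14737*(-1/314) = -3659/3764 + 14737/314 = 27160571/590948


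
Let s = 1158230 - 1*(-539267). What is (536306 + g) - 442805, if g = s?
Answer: 1790998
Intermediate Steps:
s = 1697497 (s = 1158230 + 539267 = 1697497)
g = 1697497
(536306 + g) - 442805 = (536306 + 1697497) - 442805 = 2233803 - 442805 = 1790998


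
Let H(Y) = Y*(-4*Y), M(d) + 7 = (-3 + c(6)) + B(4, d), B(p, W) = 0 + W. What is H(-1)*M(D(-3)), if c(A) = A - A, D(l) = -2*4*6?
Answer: 232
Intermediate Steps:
B(p, W) = W
D(l) = -48 (D(l) = -8*6 = -48)
c(A) = 0
M(d) = -10 + d (M(d) = -7 + ((-3 + 0) + d) = -7 + (-3 + d) = -10 + d)
H(Y) = -4*Y²
H(-1)*M(D(-3)) = (-4*(-1)²)*(-10 - 48) = -4*1*(-58) = -4*(-58) = 232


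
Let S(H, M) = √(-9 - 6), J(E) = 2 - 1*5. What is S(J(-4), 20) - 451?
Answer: -451 + I*√15 ≈ -451.0 + 3.873*I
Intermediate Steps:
J(E) = -3 (J(E) = 2 - 5 = -3)
S(H, M) = I*√15 (S(H, M) = √(-15) = I*√15)
S(J(-4), 20) - 451 = I*√15 - 451 = -451 + I*√15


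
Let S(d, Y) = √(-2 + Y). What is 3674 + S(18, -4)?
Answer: 3674 + I*√6 ≈ 3674.0 + 2.4495*I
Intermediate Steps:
3674 + S(18, -4) = 3674 + √(-2 - 4) = 3674 + √(-6) = 3674 + I*√6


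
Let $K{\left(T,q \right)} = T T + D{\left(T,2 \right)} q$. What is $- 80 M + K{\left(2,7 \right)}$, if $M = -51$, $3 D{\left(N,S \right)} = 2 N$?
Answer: $\frac{12280}{3} \approx 4093.3$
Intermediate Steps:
$D{\left(N,S \right)} = \frac{2 N}{3}$
$K{\left(T,q \right)} = T^{2} + \frac{2 T q}{3}$ ($K{\left(T,q \right)} = T T + \frac{2 T}{3} q = T^{2} + \frac{2 T q}{3}$)
$- 80 M + K{\left(2,7 \right)} = \left(-80\right) \left(-51\right) + \frac{1}{3} \cdot 2 \left(2 \cdot 7 + 3 \cdot 2\right) = 4080 + \frac{1}{3} \cdot 2 \left(14 + 6\right) = 4080 + \frac{1}{3} \cdot 2 \cdot 20 = 4080 + \frac{40}{3} = \frac{12280}{3}$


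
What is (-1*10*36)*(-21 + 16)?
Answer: 1800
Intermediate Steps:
(-1*10*36)*(-21 + 16) = -10*36*(-5) = -360*(-5) = 1800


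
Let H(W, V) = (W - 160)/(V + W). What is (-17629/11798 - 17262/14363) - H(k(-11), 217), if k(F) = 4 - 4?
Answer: -4236846683/2163039074 ≈ -1.9587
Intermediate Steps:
k(F) = 0
H(W, V) = (-160 + W)/(V + W)
(-17629/11798 - 17262/14363) - H(k(-11), 217) = (-17629/11798 - 17262/14363) - (-160 + 0)/(217 + 0) = (-17629*1/11798 - 17262*1/14363) - (-160)/217 = (-1037/694 - 17262/14363) - (-160)/217 = -26874259/9967922 - 1*(-160/217) = -26874259/9967922 + 160/217 = -4236846683/2163039074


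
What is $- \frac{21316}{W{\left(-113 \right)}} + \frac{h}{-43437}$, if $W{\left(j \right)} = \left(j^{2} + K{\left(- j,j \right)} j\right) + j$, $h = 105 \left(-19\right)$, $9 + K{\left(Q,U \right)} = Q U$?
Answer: $\frac{329992343}{10544838515} \approx 0.031294$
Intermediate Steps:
$K{\left(Q,U \right)} = -9 + Q U$
$h = -1995$
$W{\left(j \right)} = j + j^{2} + j \left(-9 - j^{2}\right)$ ($W{\left(j \right)} = \left(j^{2} + \left(-9 + - j j\right) j\right) + j = \left(j^{2} + \left(-9 - j^{2}\right) j\right) + j = \left(j^{2} + j \left(-9 - j^{2}\right)\right) + j = j + j^{2} + j \left(-9 - j^{2}\right)$)
$- \frac{21316}{W{\left(-113 \right)}} + \frac{h}{-43437} = - \frac{21316}{\left(-113\right) \left(-8 - 113 - \left(-113\right)^{2}\right)} - \frac{1995}{-43437} = - \frac{21316}{\left(-113\right) \left(-8 - 113 - 12769\right)} - - \frac{665}{14479} = - \frac{21316}{\left(-113\right) \left(-8 - 113 - 12769\right)} + \frac{665}{14479} = - \frac{21316}{\left(-113\right) \left(-12890\right)} + \frac{665}{14479} = - \frac{21316}{1456570} + \frac{665}{14479} = \left(-21316\right) \frac{1}{1456570} + \frac{665}{14479} = - \frac{10658}{728285} + \frac{665}{14479} = \frac{329992343}{10544838515}$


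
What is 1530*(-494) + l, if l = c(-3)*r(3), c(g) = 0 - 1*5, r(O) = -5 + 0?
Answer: -755795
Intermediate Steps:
r(O) = -5
c(g) = -5 (c(g) = 0 - 5 = -5)
l = 25 (l = -5*(-5) = 25)
1530*(-494) + l = 1530*(-494) + 25 = -755820 + 25 = -755795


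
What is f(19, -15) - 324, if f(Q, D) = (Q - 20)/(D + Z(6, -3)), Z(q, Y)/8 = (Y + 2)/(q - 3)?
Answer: -17169/53 ≈ -323.94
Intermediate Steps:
Z(q, Y) = 8*(2 + Y)/(-3 + q) (Z(q, Y) = 8*((Y + 2)/(q - 3)) = 8*((2 + Y)/(-3 + q)) = 8*(2 + Y)/(-3 + q))
f(Q, D) = (-20 + Q)/(-8/3 + D) (f(Q, D) = (Q - 20)/(D + 8*(2 - 3)/(-3 + 6)) = (-20 + Q)/(D + 8*(-1)/3) = (-20 + Q)/(D + 8*(⅓)*(-1)) = (-20 + Q)/(D - 8/3) = (-20 + Q)/(-8/3 + D))
f(19, -15) - 324 = 3*(-20 + 19)/(-8 + 3*(-15)) - 324 = 3*(-1)/(-8 - 45) - 324 = 3*(-1)/(-53) - 324 = 3*(-1/53)*(-1) - 324 = 3/53 - 324 = -17169/53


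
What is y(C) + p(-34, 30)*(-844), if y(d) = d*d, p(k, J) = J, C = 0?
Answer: -25320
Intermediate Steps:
y(d) = d²
y(C) + p(-34, 30)*(-844) = 0² + 30*(-844) = 0 - 25320 = -25320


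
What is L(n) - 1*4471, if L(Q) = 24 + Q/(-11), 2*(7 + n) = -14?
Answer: -48903/11 ≈ -4445.7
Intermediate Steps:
n = -14 (n = -7 + (½)*(-14) = -7 - 7 = -14)
L(Q) = 24 - Q/11 (L(Q) = 24 + Q*(-1/11) = 24 - Q/11)
L(n) - 1*4471 = (24 - 1/11*(-14)) - 1*4471 = (24 + 14/11) - 4471 = 278/11 - 4471 = -48903/11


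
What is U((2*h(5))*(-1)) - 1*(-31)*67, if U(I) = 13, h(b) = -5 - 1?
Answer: 2090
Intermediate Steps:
h(b) = -6
U((2*h(5))*(-1)) - 1*(-31)*67 = 13 - 1*(-31)*67 = 13 + 31*67 = 13 + 2077 = 2090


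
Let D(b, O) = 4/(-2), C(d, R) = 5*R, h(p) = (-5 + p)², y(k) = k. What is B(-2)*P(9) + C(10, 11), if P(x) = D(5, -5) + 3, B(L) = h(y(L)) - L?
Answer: 106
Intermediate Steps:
D(b, O) = -2 (D(b, O) = 4*(-½) = -2)
B(L) = (-5 + L)² - L
P(x) = 1 (P(x) = -2 + 3 = 1)
B(-2)*P(9) + C(10, 11) = ((-5 - 2)² - 1*(-2))*1 + 5*11 = ((-7)² + 2)*1 + 55 = (49 + 2)*1 + 55 = 51*1 + 55 = 51 + 55 = 106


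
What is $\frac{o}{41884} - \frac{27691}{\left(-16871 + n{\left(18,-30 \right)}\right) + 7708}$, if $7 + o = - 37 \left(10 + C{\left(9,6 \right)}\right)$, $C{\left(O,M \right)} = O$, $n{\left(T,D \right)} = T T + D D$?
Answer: $\frac{577086577}{166258538} \approx 3.471$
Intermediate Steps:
$n{\left(T,D \right)} = D^{2} + T^{2}$ ($n{\left(T,D \right)} = T^{2} + D^{2} = D^{2} + T^{2}$)
$o = -710$ ($o = -7 - 37 \left(10 + 9\right) = -7 - 703 = -710$)
$\frac{o}{41884} - \frac{27691}{\left(-16871 + n{\left(18,-30 \right)}\right) + 7708} = - \frac{710}{41884} - \frac{27691}{\left(-16871 + \left(\left(-30\right)^{2} + 18^{2}\right)\right) + 7708} = \left(-710\right) \frac{1}{41884} - \frac{27691}{\left(-16871 + \left(900 + 324\right)\right) + 7708} = - \frac{355}{20942} - \frac{27691}{\left(-16871 + 1224\right) + 7708} = - \frac{355}{20942} - \frac{27691}{-15647 + 7708} = - \frac{355}{20942} - \frac{27691}{-7939} = - \frac{355}{20942} - - \frac{27691}{7939} = - \frac{355}{20942} + \frac{27691}{7939} = \frac{577086577}{166258538}$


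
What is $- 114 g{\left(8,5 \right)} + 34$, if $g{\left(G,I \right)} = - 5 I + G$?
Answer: $1972$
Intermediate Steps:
$g{\left(G,I \right)} = G - 5 I$
$- 114 g{\left(8,5 \right)} + 34 = - 114 \left(8 - 25\right) + 34 = \left(-114\right) \left(-17\right) + 34 = 1938 + 34 = 1972$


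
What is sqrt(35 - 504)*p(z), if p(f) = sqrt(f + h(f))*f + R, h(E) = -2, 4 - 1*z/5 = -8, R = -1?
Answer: I*(-sqrt(469) + 60*sqrt(27202)) ≈ 9874.2*I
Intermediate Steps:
z = 60 (z = 20 - 5*(-8) = 20 + 40 = 60)
p(f) = -1 + f*sqrt(-2 + f) (p(f) = sqrt(f - 2)*f - 1 = sqrt(-2 + f)*f - 1 = f*sqrt(-2 + f) - 1 = -1 + f*sqrt(-2 + f))
sqrt(35 - 504)*p(z) = sqrt(35 - 504)*(-1 + 60*sqrt(-2 + 60)) = sqrt(-469)*(-1 + 60*sqrt(58)) = (I*sqrt(469))*(-1 + 60*sqrt(58)) = I*sqrt(469)*(-1 + 60*sqrt(58))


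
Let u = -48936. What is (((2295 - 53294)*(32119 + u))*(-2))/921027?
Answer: -1715300366/921027 ≈ -1862.4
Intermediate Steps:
(((2295 - 53294)*(32119 + u))*(-2))/921027 = (((2295 - 53294)*(32119 - 48936))*(-2))/921027 = (-50999*(-16817)*(-2))*(1/921027) = (857650183*(-2))*(1/921027) = -1715300366*1/921027 = -1715300366/921027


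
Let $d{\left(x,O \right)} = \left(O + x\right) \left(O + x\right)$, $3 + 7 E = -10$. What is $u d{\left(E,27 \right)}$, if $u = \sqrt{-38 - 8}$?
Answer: $\frac{30976 i \sqrt{46}}{49} \approx 4287.5 i$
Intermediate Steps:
$E = - \frac{13}{7}$ ($E = - \frac{3}{7} + \frac{1}{7} \left(-10\right) = - \frac{3}{7} - \frac{10}{7} = - \frac{13}{7} \approx -1.8571$)
$d{\left(x,O \right)} = \left(O + x\right)^{2}$
$u = i \sqrt{46}$ ($u = \sqrt{-46} = i \sqrt{46} \approx 6.7823 i$)
$u d{\left(E,27 \right)} = i \sqrt{46} \left(27 - \frac{13}{7}\right)^{2} = i \sqrt{46} \left(\frac{176}{7}\right)^{2} = i \sqrt{46} \cdot \frac{30976}{49} = \frac{30976 i \sqrt{46}}{49}$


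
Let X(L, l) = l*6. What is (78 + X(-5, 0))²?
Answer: 6084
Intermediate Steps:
X(L, l) = 6*l
(78 + X(-5, 0))² = (78 + 6*0)² = (78 + 0)² = 78² = 6084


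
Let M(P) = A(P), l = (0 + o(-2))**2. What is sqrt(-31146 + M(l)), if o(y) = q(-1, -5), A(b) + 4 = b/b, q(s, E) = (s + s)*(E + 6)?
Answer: 3*I*sqrt(3461) ≈ 176.49*I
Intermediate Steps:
q(s, E) = 2*s*(6 + E) (q(s, E) = (2*s)*(6 + E) = 2*s*(6 + E))
A(b) = -3 (A(b) = -4 + b/b = -4 + 1 = -3)
o(y) = -2 (o(y) = 2*(-1)*(6 - 5) = 2*(-1)*1 = -2)
l = 4 (l = (0 - 2)**2 = (-2)**2 = 4)
M(P) = -3
sqrt(-31146 + M(l)) = sqrt(-31146 - 3) = sqrt(-31149) = 3*I*sqrt(3461)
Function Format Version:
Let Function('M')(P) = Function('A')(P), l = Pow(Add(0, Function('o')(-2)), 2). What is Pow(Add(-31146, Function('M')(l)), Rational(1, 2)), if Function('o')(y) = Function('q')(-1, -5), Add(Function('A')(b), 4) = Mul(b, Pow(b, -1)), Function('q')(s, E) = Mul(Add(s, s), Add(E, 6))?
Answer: Mul(3, I, Pow(3461, Rational(1, 2))) ≈ Mul(176.49, I)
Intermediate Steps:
Function('q')(s, E) = Mul(2, s, Add(6, E)) (Function('q')(s, E) = Mul(Mul(2, s), Add(6, E)) = Mul(2, s, Add(6, E)))
Function('A')(b) = -3 (Function('A')(b) = Add(-4, Mul(b, Pow(b, -1))) = Add(-4, 1) = -3)
Function('o')(y) = -2 (Function('o')(y) = Mul(2, -1, Add(6, -5)) = Mul(2, -1, 1) = -2)
l = 4 (l = Pow(Add(0, -2), 2) = Pow(-2, 2) = 4)
Function('M')(P) = -3
Pow(Add(-31146, Function('M')(l)), Rational(1, 2)) = Pow(Add(-31146, -3), Rational(1, 2)) = Pow(-31149, Rational(1, 2)) = Mul(3, I, Pow(3461, Rational(1, 2)))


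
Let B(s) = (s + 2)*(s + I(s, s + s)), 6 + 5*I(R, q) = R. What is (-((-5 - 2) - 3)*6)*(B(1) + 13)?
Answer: 780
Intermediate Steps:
I(R, q) = -6/5 + R/5
B(s) = (2 + s)*(-6/5 + 6*s/5) (B(s) = (s + 2)*(s + (-6/5 + s/5)) = (2 + s)*(-6/5 + 6*s/5))
(-((-5 - 2) - 3)*6)*(B(1) + 13) = (-((-5 - 2) - 3)*6)*((-12/5 + (6/5)*1 + (6/5)*1²) + 13) = (-(-7 - 3)*6)*((-12/5 + 6/5 + (6/5)*1) + 13) = (-1*(-10)*6)*((-12/5 + 6/5 + 6/5) + 13) = (10*6)*(0 + 13) = 60*13 = 780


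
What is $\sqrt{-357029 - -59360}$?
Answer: $i \sqrt{297669} \approx 545.59 i$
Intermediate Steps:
$\sqrt{-357029 - -59360} = \sqrt{-357029 + 59360} = \sqrt{-297669} = i \sqrt{297669}$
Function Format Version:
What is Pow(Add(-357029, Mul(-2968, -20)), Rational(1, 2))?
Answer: Mul(I, Pow(297669, Rational(1, 2))) ≈ Mul(545.59, I)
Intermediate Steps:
Pow(Add(-357029, Mul(-2968, -20)), Rational(1, 2)) = Pow(Add(-357029, 59360), Rational(1, 2)) = Pow(-297669, Rational(1, 2)) = Mul(I, Pow(297669, Rational(1, 2)))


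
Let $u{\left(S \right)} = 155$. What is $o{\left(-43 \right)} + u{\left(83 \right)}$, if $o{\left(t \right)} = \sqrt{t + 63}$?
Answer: $155 + 2 \sqrt{5} \approx 159.47$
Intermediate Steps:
$o{\left(t \right)} = \sqrt{63 + t}$
$o{\left(-43 \right)} + u{\left(83 \right)} = \sqrt{63 - 43} + 155 = \sqrt{20} + 155 = 2 \sqrt{5} + 155 = 155 + 2 \sqrt{5}$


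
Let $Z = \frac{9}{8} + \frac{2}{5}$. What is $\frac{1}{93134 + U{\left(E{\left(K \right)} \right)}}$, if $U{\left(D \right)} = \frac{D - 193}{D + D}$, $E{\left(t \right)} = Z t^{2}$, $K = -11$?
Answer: $\frac{14762}{1374843769} \approx 1.0737 \cdot 10^{-5}$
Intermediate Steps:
$Z = \frac{61}{40}$ ($Z = 9 \cdot \frac{1}{8} + 2 \cdot \frac{1}{5} = \frac{9}{8} + \frac{2}{5} = \frac{61}{40} \approx 1.525$)
$E{\left(t \right)} = \frac{61 t^{2}}{40}$
$U{\left(D \right)} = \frac{-193 + D}{2 D}$
$\frac{1}{93134 + U{\left(E{\left(K \right)} \right)}} = \frac{1}{93134 + \frac{-193 + \frac{61 \left(-11\right)^{2}}{40}}{2 \frac{61 \left(-11\right)^{2}}{40}}} = \frac{1}{93134 + \frac{-193 + \frac{61}{40} \cdot 121}{2 \cdot \frac{61}{40} \cdot 121}} = \frac{1}{93134 + \frac{-193 + \frac{7381}{40}}{2 \cdot \frac{7381}{40}}} = \frac{1}{93134 + \frac{1}{2} \cdot \frac{40}{7381} \left(- \frac{339}{40}\right)} = \frac{1}{93134 - \frac{339}{14762}} = \frac{1}{\frac{1374843769}{14762}} = \frac{14762}{1374843769}$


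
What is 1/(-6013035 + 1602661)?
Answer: -1/4410374 ≈ -2.2674e-7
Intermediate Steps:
1/(-6013035 + 1602661) = 1/(-4410374) = -1/4410374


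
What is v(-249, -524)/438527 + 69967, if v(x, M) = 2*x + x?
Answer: 30682417862/438527 ≈ 69967.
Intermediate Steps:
v(x, M) = 3*x
v(-249, -524)/438527 + 69967 = (3*(-249))/438527 + 69967 = -747*1/438527 + 69967 = -747/438527 + 69967 = 30682417862/438527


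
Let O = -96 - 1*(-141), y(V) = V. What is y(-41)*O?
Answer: -1845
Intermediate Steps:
O = 45 (O = -96 + 141 = 45)
y(-41)*O = -41*45 = -1845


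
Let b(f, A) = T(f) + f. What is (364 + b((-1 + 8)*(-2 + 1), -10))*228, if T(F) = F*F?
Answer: 92568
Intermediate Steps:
T(F) = F**2
b(f, A) = f + f**2 (b(f, A) = f**2 + f = f + f**2)
(364 + b((-1 + 8)*(-2 + 1), -10))*228 = (364 + ((-1 + 8)*(-2 + 1))*(1 + (-1 + 8)*(-2 + 1)))*228 = (364 + (7*(-1))*(1 + 7*(-1)))*228 = (364 - 7*(1 - 7))*228 = (364 - 7*(-6))*228 = (364 + 42)*228 = 406*228 = 92568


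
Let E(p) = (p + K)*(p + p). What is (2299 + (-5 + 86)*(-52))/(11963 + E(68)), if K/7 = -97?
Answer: 1913/71133 ≈ 0.026893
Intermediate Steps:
K = -679 (K = 7*(-97) = -679)
E(p) = 2*p*(-679 + p) (E(p) = (p - 679)*(p + p) = (-679 + p)*(2*p) = 2*p*(-679 + p))
(2299 + (-5 + 86)*(-52))/(11963 + E(68)) = (2299 + (-5 + 86)*(-52))/(11963 + 2*68*(-679 + 68)) = (2299 + 81*(-52))/(11963 + 2*68*(-611)) = (2299 - 4212)/(11963 - 83096) = -1913/(-71133) = -1913*(-1/71133) = 1913/71133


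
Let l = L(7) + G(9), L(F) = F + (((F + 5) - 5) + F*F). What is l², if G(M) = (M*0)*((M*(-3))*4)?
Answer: 3969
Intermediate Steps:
L(F) = F² + 2*F (L(F) = F + (((5 + F) - 5) + F²) = F + (F + F²) = F² + 2*F)
G(M) = 0 (G(M) = 0*(-3*M*4) = 0*(-12*M) = 0)
l = 63 (l = 7*(2 + 7) + 0 = 7*9 + 0 = 63 + 0 = 63)
l² = 63² = 3969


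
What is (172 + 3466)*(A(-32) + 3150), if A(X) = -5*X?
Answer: 12041780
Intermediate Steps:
(172 + 3466)*(A(-32) + 3150) = (172 + 3466)*(-5*(-32) + 3150) = 3638*(160 + 3150) = 3638*3310 = 12041780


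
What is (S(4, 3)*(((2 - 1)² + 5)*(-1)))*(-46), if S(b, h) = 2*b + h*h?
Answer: 4692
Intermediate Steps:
S(b, h) = h² + 2*b (S(b, h) = 2*b + h² = h² + 2*b)
(S(4, 3)*(((2 - 1)² + 5)*(-1)))*(-46) = ((3² + 2*4)*(((2 - 1)² + 5)*(-1)))*(-46) = ((9 + 8)*((1² + 5)*(-1)))*(-46) = (17*((1 + 5)*(-1)))*(-46) = (17*(6*(-1)))*(-46) = (17*(-6))*(-46) = -102*(-46) = 4692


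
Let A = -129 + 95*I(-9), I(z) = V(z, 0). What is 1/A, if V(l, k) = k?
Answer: -1/129 ≈ -0.0077519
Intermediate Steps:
I(z) = 0
A = -129 (A = -129 + 95*0 = -129 + 0 = -129)
1/A = 1/(-129) = -1/129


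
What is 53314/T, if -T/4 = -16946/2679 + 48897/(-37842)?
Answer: 19582989027/11192255 ≈ 1749.7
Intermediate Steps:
T = 514843730/16896453 (T = -4*(-16946/2679 + 48897/(-37842)) = -4*(-16946*1/2679 + 48897*(-1/37842)) = -4*(-16946/2679 - 16299/12614) = -4*(-257421865/33792906) = 514843730/16896453 ≈ 30.471)
53314/T = 53314/(514843730/16896453) = 53314*(16896453/514843730) = 19582989027/11192255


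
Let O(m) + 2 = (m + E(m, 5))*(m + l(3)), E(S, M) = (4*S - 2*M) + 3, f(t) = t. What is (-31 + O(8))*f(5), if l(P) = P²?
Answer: 2640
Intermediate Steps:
E(S, M) = 3 - 2*M + 4*S (E(S, M) = (-2*M + 4*S) + 3 = 3 - 2*M + 4*S)
O(m) = -2 + (-7 + 5*m)*(9 + m) (O(m) = -2 + (m + (3 - 2*5 + 4*m))*(m + 3²) = -2 + (m + (3 - 10 + 4*m))*(m + 9) = -2 + (m + (-7 + 4*m))*(9 + m) = -2 + (-7 + 5*m)*(9 + m))
(-31 + O(8))*f(5) = (-31 + (-65 + 5*8² + 38*8))*5 = (-31 + (-65 + 5*64 + 304))*5 = (-31 + (-65 + 320 + 304))*5 = (-31 + 559)*5 = 528*5 = 2640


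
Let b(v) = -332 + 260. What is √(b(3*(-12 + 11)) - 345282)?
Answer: I*√345354 ≈ 587.67*I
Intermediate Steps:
b(v) = -72
√(b(3*(-12 + 11)) - 345282) = √(-72 - 345282) = √(-345354) = I*√345354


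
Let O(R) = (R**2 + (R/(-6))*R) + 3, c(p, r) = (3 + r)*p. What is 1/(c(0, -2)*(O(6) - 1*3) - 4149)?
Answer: -1/4149 ≈ -0.00024102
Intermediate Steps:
c(p, r) = p*(3 + r)
O(R) = 3 + 5*R**2/6 (O(R) = (R**2 + (R*(-1/6))*R) + 3 = (R**2 + (-R/6)*R) + 3 = (R**2 - R**2/6) + 3 = 5*R**2/6 + 3 = 3 + 5*R**2/6)
1/(c(0, -2)*(O(6) - 1*3) - 4149) = 1/((0*(3 - 2))*((3 + (5/6)*6**2) - 1*3) - 4149) = 1/((0*1)*((3 + (5/6)*36) - 3) - 4149) = 1/(0*((3 + 30) - 3) - 4149) = 1/(0*(33 - 3) - 4149) = 1/(0*30 - 4149) = 1/(0 - 4149) = 1/(-4149) = -1/4149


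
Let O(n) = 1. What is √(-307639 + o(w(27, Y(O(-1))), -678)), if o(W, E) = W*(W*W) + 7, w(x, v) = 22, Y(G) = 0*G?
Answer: 2*I*√74246 ≈ 544.96*I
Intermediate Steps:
Y(G) = 0
o(W, E) = 7 + W³ (o(W, E) = W*W² + 7 = W³ + 7 = 7 + W³)
√(-307639 + o(w(27, Y(O(-1))), -678)) = √(-307639 + (7 + 22³)) = √(-307639 + (7 + 10648)) = √(-307639 + 10655) = √(-296984) = 2*I*√74246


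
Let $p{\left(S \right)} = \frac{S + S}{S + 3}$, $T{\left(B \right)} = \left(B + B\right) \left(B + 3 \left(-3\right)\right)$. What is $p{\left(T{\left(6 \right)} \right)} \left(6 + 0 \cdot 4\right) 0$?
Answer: $0$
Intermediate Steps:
$T{\left(B \right)} = 2 B \left(-9 + B\right)$ ($T{\left(B \right)} = 2 B \left(B - 9\right) = 2 B \left(-9 + B\right)$)
$p{\left(S \right)} = \frac{2 S}{3 + S}$
$p{\left(T{\left(6 \right)} \right)} \left(6 + 0 \cdot 4\right) 0 = \frac{2 \cdot 2 \cdot 6 \left(-9 + 6\right)}{3 + 2 \cdot 6 \left(-9 + 6\right)} \left(6 + 0 \cdot 4\right) 0 = \frac{2 \cdot 2 \cdot 6 \left(-3\right)}{3 + 2 \cdot 6 \left(-3\right)} \left(6 + 0\right) 0 = 2 \left(-36\right) \frac{1}{3 - 36} \cdot 6 \cdot 0 = 2 \left(-36\right) \frac{1}{-33} \cdot 0 = 2 \left(-36\right) \left(- \frac{1}{33}\right) 0 = \frac{24}{11} \cdot 0 = 0$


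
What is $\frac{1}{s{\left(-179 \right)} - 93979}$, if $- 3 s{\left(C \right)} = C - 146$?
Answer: $- \frac{3}{281612} \approx -1.0653 \cdot 10^{-5}$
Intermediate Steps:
$s{\left(C \right)} = \frac{146}{3} - \frac{C}{3}$ ($s{\left(C \right)} = - \frac{C - 146}{3} = - \frac{-146 + C}{3} = \frac{146}{3} - \frac{C}{3}$)
$\frac{1}{s{\left(-179 \right)} - 93979} = \frac{1}{\left(\frac{146}{3} - - \frac{179}{3}\right) - 93979} = \frac{1}{\left(\frac{146}{3} + \frac{179}{3}\right) - 93979} = \frac{1}{\frac{325}{3} - 93979} = \frac{1}{- \frac{281612}{3}} = - \frac{3}{281612}$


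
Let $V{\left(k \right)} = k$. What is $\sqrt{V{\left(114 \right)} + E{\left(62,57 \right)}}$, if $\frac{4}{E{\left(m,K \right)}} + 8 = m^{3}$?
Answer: $\frac{\sqrt{11240960255}}{9930} \approx 10.677$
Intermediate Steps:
$E{\left(m,K \right)} = \frac{4}{-8 + m^{3}}$
$\sqrt{V{\left(114 \right)} + E{\left(62,57 \right)}} = \sqrt{114 + \frac{4}{-8 + 62^{3}}} = \sqrt{114 + \frac{4}{-8 + 238328}} = \sqrt{114 + \frac{4}{238320}} = \sqrt{114 + 4 \cdot \frac{1}{238320}} = \sqrt{114 + \frac{1}{59580}} = \sqrt{\frac{6792121}{59580}} = \frac{\sqrt{11240960255}}{9930}$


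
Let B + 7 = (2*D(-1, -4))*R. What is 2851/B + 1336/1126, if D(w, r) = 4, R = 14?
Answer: 1675253/59115 ≈ 28.339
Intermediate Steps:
B = 105 (B = -7 + (2*4)*14 = -7 + 8*14 = -7 + 112 = 105)
2851/B + 1336/1126 = 2851/105 + 1336/1126 = 2851*(1/105) + 1336*(1/1126) = 2851/105 + 668/563 = 1675253/59115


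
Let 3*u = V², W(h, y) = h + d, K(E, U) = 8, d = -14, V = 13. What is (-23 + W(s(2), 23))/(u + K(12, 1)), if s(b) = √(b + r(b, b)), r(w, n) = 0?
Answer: -111/193 + 3*√2/193 ≈ -0.55315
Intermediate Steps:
s(b) = √b (s(b) = √(b + 0) = √b)
W(h, y) = -14 + h (W(h, y) = h - 14 = -14 + h)
u = 169/3 (u = (⅓)*13² = (⅓)*169 = 169/3 ≈ 56.333)
(-23 + W(s(2), 23))/(u + K(12, 1)) = (-23 + (-14 + √2))/(169/3 + 8) = (-37 + √2)/(193/3) = (-37 + √2)*(3/193) = -111/193 + 3*√2/193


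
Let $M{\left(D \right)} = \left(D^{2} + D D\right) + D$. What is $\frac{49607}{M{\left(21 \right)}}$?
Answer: $\frac{49607}{903} \approx 54.936$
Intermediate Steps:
$M{\left(D \right)} = D + 2 D^{2}$ ($M{\left(D \right)} = \left(D^{2} + D^{2}\right) + D = 2 D^{2} + D = D + 2 D^{2}$)
$\frac{49607}{M{\left(21 \right)}} = \frac{49607}{21 \left(1 + 2 \cdot 21\right)} = \frac{49607}{21 \left(1 + 42\right)} = \frac{49607}{21 \cdot 43} = \frac{49607}{903}$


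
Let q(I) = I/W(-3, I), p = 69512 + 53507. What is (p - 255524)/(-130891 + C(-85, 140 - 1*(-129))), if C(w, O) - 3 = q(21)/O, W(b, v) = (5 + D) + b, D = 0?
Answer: 71287690/70417723 ≈ 1.0124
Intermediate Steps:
W(b, v) = 5 + b (W(b, v) = (5 + 0) + b = 5 + b)
p = 123019
q(I) = I/2 (q(I) = I/(5 - 3) = I/2)
C(w, O) = 3 + 21/(2*O) (C(w, O) = 3 + ((1/2)*21)/O = 3 + 21/(2*O))
(p - 255524)/(-130891 + C(-85, 140 - 1*(-129))) = (123019 - 255524)/(-130891 + (3 + 21/(2*(140 - 1*(-129))))) = -132505/(-130891 + (3 + 21/(2*(140 + 129)))) = -132505/(-130891 + (3 + (21/2)/269)) = -132505/(-130891 + (3 + (21/2)*(1/269))) = -132505/(-130891 + (3 + 21/538)) = -132505/(-130891 + 1635/538) = -132505/(-70417723/538) = -132505*(-538/70417723) = 71287690/70417723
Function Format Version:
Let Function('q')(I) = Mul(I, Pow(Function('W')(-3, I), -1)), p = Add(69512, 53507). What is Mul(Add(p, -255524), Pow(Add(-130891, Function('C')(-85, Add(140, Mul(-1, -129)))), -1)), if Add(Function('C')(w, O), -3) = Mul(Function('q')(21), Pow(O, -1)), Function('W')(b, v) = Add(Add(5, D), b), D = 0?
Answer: Rational(71287690, 70417723) ≈ 1.0124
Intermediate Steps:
Function('W')(b, v) = Add(5, b) (Function('W')(b, v) = Add(Add(5, 0), b) = Add(5, b))
p = 123019
Function('q')(I) = Mul(Rational(1, 2), I) (Function('q')(I) = Mul(I, Pow(Add(5, -3), -1)) = Mul(I, Pow(2, -1)) = Mul(I, Rational(1, 2)) = Mul(Rational(1, 2), I))
Function('C')(w, O) = Add(3, Mul(Rational(21, 2), Pow(O, -1))) (Function('C')(w, O) = Add(3, Mul(Mul(Rational(1, 2), 21), Pow(O, -1))) = Add(3, Mul(Rational(21, 2), Pow(O, -1))))
Mul(Add(p, -255524), Pow(Add(-130891, Function('C')(-85, Add(140, Mul(-1, -129)))), -1)) = Mul(Add(123019, -255524), Pow(Add(-130891, Add(3, Mul(Rational(21, 2), Pow(Add(140, Mul(-1, -129)), -1)))), -1)) = Mul(-132505, Pow(Add(-130891, Add(3, Mul(Rational(21, 2), Pow(Add(140, 129), -1)))), -1)) = Mul(-132505, Pow(Add(-130891, Add(3, Mul(Rational(21, 2), Pow(269, -1)))), -1)) = Mul(-132505, Pow(Add(-130891, Add(3, Mul(Rational(21, 2), Rational(1, 269)))), -1)) = Mul(-132505, Pow(Add(-130891, Add(3, Rational(21, 538))), -1)) = Mul(-132505, Pow(Add(-130891, Rational(1635, 538)), -1)) = Mul(-132505, Pow(Rational(-70417723, 538), -1)) = Mul(-132505, Rational(-538, 70417723)) = Rational(71287690, 70417723)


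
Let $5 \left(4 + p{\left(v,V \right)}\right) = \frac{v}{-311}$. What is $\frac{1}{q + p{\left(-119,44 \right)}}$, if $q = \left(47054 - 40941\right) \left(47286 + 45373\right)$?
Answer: $\frac{1555}{880790040084} \approx 1.7655 \cdot 10^{-9}$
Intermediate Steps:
$p{\left(v,V \right)} = -4 - \frac{v}{1555}$ ($p{\left(v,V \right)} = -4 + \frac{v \frac{1}{-311}}{5} = -4 + \frac{v \left(- \frac{1}{311}\right)}{5} = -4 + \frac{\left(- \frac{1}{311}\right) v}{5} = -4 - \frac{v}{1555}$)
$q = 566424467$ ($q = 6113 \cdot 92659 = 566424467$)
$\frac{1}{q + p{\left(-119,44 \right)}} = \frac{1}{566424467 - \frac{6101}{1555}} = \frac{1}{\frac{880790040084}{1555}} = \frac{1555}{880790040084}$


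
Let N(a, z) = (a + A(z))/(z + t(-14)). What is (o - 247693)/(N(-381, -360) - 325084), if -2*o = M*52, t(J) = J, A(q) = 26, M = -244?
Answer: 90264526/121581061 ≈ 0.74242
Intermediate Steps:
N(a, z) = (26 + a)/(-14 + z) (N(a, z) = (a + 26)/(z - 14) = (26 + a)/(-14 + z))
o = 6344 (o = -(-122)*52 = -½*(-12688) = 6344)
(o - 247693)/(N(-381, -360) - 325084) = (6344 - 247693)/((26 - 381)/(-14 - 360) - 325084) = -241349/(-355/(-374) - 325084) = -241349/(-1/374*(-355) - 325084) = -241349/(355/374 - 325084) = -241349/(-121581061/374) = -241349*(-374/121581061) = 90264526/121581061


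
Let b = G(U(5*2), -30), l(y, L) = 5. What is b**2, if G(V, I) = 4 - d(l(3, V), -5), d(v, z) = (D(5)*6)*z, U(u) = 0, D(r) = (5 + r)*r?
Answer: 2262016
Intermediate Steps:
D(r) = r*(5 + r)
d(v, z) = 300*z (d(v, z) = ((5*(5 + 5))*6)*z = ((5*10)*6)*z = (50*6)*z = 300*z)
G(V, I) = 1504 (G(V, I) = 4 - 300*(-5) = 4 - 1*(-1500) = 4 + 1500 = 1504)
b = 1504
b**2 = 1504**2 = 2262016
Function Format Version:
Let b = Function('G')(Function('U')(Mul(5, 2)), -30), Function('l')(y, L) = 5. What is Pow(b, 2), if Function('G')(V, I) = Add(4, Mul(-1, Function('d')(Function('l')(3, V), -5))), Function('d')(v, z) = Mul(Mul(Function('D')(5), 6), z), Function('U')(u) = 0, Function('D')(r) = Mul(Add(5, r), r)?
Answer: 2262016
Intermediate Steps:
Function('D')(r) = Mul(r, Add(5, r))
Function('d')(v, z) = Mul(300, z) (Function('d')(v, z) = Mul(Mul(Mul(5, Add(5, 5)), 6), z) = Mul(Mul(Mul(5, 10), 6), z) = Mul(Mul(50, 6), z) = Mul(300, z))
Function('G')(V, I) = 1504 (Function('G')(V, I) = Add(4, Mul(-1, Mul(300, -5))) = Add(4, Mul(-1, -1500)) = Add(4, 1500) = 1504)
b = 1504
Pow(b, 2) = Pow(1504, 2) = 2262016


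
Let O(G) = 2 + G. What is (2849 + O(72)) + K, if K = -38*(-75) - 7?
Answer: 5766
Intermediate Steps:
K = 2843 (K = 2850 - 7 = 2843)
(2849 + O(72)) + K = (2849 + (2 + 72)) + 2843 = (2849 + 74) + 2843 = 2923 + 2843 = 5766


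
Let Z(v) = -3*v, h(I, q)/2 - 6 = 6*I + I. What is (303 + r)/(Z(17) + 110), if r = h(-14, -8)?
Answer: 119/59 ≈ 2.0169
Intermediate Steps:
h(I, q) = 12 + 14*I (h(I, q) = 12 + 2*(6*I + I) = 12 + 2*(7*I) = 12 + 14*I)
r = -184 (r = 12 + 14*(-14) = 12 - 196 = -184)
(303 + r)/(Z(17) + 110) = (303 - 184)/(-3*17 + 110) = 119/(-51 + 110) = 119/59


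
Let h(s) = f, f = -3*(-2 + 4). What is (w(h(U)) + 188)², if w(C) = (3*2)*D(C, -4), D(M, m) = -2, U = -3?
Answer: 30976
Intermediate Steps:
f = -6 (f = -3*2 = -6)
h(s) = -6
w(C) = -12 (w(C) = (3*2)*(-2) = 6*(-2) = -12)
(w(h(U)) + 188)² = (-12 + 188)² = 176² = 30976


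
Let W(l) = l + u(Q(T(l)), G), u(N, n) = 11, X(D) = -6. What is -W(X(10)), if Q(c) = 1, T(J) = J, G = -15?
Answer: -5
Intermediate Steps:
W(l) = 11 + l (W(l) = l + 11 = 11 + l)
-W(X(10)) = -(11 - 6) = -1*5 = -5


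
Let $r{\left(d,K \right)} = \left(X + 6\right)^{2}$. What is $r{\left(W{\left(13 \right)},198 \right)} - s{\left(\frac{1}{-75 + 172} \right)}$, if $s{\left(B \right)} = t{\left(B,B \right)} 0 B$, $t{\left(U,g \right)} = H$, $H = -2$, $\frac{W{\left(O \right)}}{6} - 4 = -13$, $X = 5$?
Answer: $121$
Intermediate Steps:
$W{\left(O \right)} = -54$ ($W{\left(O \right)} = 24 + 6 \left(-13\right) = 24 - 78 = -54$)
$r{\left(d,K \right)} = 121$ ($r{\left(d,K \right)} = \left(5 + 6\right)^{2} = 11^{2} = 121$)
$t{\left(U,g \right)} = -2$
$s{\left(B \right)} = 0$ ($s{\left(B \right)} = \left(-2\right) 0 B = 0 B = 0$)
$r{\left(W{\left(13 \right)},198 \right)} - s{\left(\frac{1}{-75 + 172} \right)} = 121 - 0 = 121 + 0 = 121$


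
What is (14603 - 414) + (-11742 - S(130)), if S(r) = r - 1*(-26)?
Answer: 2291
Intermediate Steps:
S(r) = 26 + r (S(r) = r + 26 = 26 + r)
(14603 - 414) + (-11742 - S(130)) = (14603 - 414) + (-11742 - (26 + 130)) = 14189 + (-11742 - 1*156) = 14189 + (-11742 - 156) = 14189 - 11898 = 2291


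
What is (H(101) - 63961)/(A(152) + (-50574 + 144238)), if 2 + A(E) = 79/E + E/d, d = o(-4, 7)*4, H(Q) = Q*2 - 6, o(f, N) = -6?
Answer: -29076840/42707221 ≈ -0.68084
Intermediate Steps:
H(Q) = -6 + 2*Q (H(Q) = 2*Q - 6 = -6 + 2*Q)
d = -24 (d = -6*4 = -24)
A(E) = -2 + 79/E - E/24 (A(E) = -2 + (79/E + E/(-24)) = -2 + (79/E + E*(-1/24)) = -2 + (79/E - E/24) = -2 + 79/E - E/24)
(H(101) - 63961)/(A(152) + (-50574 + 144238)) = ((-6 + 2*101) - 63961)/((-2 + 79/152 - 1/24*152) + (-50574 + 144238)) = ((-6 + 202) - 63961)/((-2 + 79*(1/152) - 19/3) + 93664) = (196 - 63961)/((-2 + 79/152 - 19/3) + 93664) = -63765/(-3563/456 + 93664) = -63765/42707221/456 = -63765*456/42707221 = -29076840/42707221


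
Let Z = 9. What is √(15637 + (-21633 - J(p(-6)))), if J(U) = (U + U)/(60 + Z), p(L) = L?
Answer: 52*I*√1173/23 ≈ 77.433*I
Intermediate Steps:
J(U) = 2*U/69 (J(U) = (U + U)/(60 + 9) = (2*U)/69 = (2*U)*(1/69) = 2*U/69)
√(15637 + (-21633 - J(p(-6)))) = √(15637 + (-21633 - 2*(-6)/69)) = √(15637 + (-21633 - 1*(-4/23))) = √(15637 + (-21633 + 4/23)) = √(15637 - 497555/23) = √(-137904/23) = 52*I*√1173/23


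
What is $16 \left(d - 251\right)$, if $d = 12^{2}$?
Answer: $-1712$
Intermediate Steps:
$d = 144$
$16 \left(d - 251\right) = 16 \left(144 - 251\right) = 16 \left(-107\right) = -1712$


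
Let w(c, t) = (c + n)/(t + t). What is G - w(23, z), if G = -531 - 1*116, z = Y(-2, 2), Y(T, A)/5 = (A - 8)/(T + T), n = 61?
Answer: -3263/5 ≈ -652.60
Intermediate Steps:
Y(T, A) = 5*(-8 + A)/(2*T) (Y(T, A) = 5*((A - 8)/(T + T)) = 5*((-8 + A)/((2*T))) = 5*((-8 + A)*(1/(2*T))) = 5*((-8 + A)/(2*T)) = 5*(-8 + A)/(2*T))
z = 15/2 (z = (5/2)*(-8 + 2)/(-2) = (5/2)*(-½)*(-6) = 15/2 ≈ 7.5000)
G = -647 (G = -531 - 116 = -647)
w(c, t) = (61 + c)/(2*t) (w(c, t) = (c + 61)/(t + t) = (61 + c)/((2*t)) = (61 + c)*(1/(2*t)) = (61 + c)/(2*t))
G - w(23, z) = -647 - (61 + 23)/(2*15/2) = -647 - 2*84/(2*15) = -647 - 1*28/5 = -647 - 28/5 = -3263/5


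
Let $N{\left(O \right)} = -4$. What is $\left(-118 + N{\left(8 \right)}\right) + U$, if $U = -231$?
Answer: $-353$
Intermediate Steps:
$\left(-118 + N{\left(8 \right)}\right) + U = \left(-118 - 4\right) - 231 = -122 - 231 = -353$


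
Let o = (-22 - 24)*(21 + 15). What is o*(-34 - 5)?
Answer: 64584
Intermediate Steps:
o = -1656 (o = -46*36 = -1656)
o*(-34 - 5) = -1656*(-34 - 5) = -1656*(-39) = 64584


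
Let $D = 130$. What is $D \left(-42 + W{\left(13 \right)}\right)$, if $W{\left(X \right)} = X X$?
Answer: $16510$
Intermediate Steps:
$W{\left(X \right)} = X^{2}$
$D \left(-42 + W{\left(13 \right)}\right) = 130 \left(-42 + 13^{2}\right) = 130 \left(-42 + 169\right) = 130 \cdot 127 = 16510$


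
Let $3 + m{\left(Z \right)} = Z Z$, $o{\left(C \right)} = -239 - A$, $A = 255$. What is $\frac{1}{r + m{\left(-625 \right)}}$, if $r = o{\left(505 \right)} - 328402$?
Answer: $\frac{1}{61726} \approx 1.6201 \cdot 10^{-5}$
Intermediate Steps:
$o{\left(C \right)} = -494$ ($o{\left(C \right)} = -239 - 255 = -494$)
$r = -328896$ ($r = -494 - 328402 = -328896$)
$m{\left(Z \right)} = -3 + Z^{2}$ ($m{\left(Z \right)} = -3 + Z Z = -3 + Z^{2}$)
$\frac{1}{r + m{\left(-625 \right)}} = \frac{1}{-328896 - \left(3 - \left(-625\right)^{2}\right)} = \frac{1}{-328896 + \left(-3 + 390625\right)} = \frac{1}{-328896 + 390622} = \frac{1}{61726}$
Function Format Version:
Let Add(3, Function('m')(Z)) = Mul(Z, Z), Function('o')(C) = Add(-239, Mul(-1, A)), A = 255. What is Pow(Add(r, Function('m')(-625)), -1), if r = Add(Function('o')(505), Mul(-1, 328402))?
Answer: Rational(1, 61726) ≈ 1.6201e-5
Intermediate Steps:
Function('o')(C) = -494 (Function('o')(C) = Add(-239, Mul(-1, 255)) = Add(-239, -255) = -494)
r = -328896 (r = Add(-494, Mul(-1, 328402)) = Add(-494, -328402) = -328896)
Function('m')(Z) = Add(-3, Pow(Z, 2)) (Function('m')(Z) = Add(-3, Mul(Z, Z)) = Add(-3, Pow(Z, 2)))
Pow(Add(r, Function('m')(-625)), -1) = Pow(Add(-328896, Add(-3, Pow(-625, 2))), -1) = Pow(Add(-328896, Add(-3, 390625)), -1) = Pow(Add(-328896, 390622), -1) = Pow(61726, -1) = Rational(1, 61726)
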